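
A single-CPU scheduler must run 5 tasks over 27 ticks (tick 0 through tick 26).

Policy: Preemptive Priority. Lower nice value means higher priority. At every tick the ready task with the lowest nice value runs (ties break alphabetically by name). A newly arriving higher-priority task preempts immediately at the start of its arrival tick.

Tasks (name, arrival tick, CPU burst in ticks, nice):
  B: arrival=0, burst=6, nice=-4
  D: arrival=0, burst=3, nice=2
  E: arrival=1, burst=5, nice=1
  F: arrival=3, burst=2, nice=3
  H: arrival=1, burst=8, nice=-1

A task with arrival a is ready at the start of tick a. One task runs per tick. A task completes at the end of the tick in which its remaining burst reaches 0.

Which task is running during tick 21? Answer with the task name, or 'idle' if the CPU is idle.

running at tick 21 = D

t=0: ready={B,D} → run B
t=1: ready={B,D,E,H} → run B
t=2: ready={B,D,E,H} → run B
t=3: ready={B,D,E,F,H} → run B
t=4: ready={B,D,E,F,H} → run B
t=5: ready={B,D,E,F,H} → run B
t=6: ready={D,E,F,H} → run H
t=7: ready={D,E,F,H} → run H
t=8: ready={D,E,F,H} → run H
t=9: ready={D,E,F,H} → run H
t=10: ready={D,E,F,H} → run H
t=11: ready={D,E,F,H} → run H
t=12: ready={D,E,F,H} → run H
t=13: ready={D,E,F,H} → run H
t=14: ready={D,E,F} → run E
t=15: ready={D,E,F} → run E
t=16: ready={D,E,F} → run E
t=17: ready={D,E,F} → run E
t=18: ready={D,E,F} → run E
t=19: ready={D,F} → run D
t=20: ready={D,F} → run D
t=21: ready={D,F} → run D
t=22: ready={F} → run F
t=23: ready={F} → run F
t=24: (idle)
t=25: (idle)
t=26: (idle)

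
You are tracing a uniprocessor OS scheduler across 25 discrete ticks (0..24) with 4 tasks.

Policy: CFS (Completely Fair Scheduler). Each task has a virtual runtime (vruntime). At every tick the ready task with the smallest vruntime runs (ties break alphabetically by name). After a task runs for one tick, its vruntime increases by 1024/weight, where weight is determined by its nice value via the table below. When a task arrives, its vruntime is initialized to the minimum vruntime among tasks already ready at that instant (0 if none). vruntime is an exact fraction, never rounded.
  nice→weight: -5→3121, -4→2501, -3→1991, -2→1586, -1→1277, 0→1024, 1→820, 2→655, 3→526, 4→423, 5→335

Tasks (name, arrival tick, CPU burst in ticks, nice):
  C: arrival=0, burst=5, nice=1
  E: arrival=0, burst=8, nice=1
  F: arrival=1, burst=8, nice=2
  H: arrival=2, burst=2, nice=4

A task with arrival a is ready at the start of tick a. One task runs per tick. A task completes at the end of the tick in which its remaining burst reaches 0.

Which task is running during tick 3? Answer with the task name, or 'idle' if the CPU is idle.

running at tick 3 = H

t=0: vr[C=0 E=0] → run C
t=1: vr[C=256/205 E=0 F=0] → run E
t=2: vr[C=256/205 E=256/205 F=0 H=0] → run F
t=3: vr[C=256/205 E=256/205 F=1024/655 H=0] → run H
t=4: vr[C=256/205 E=256/205 F=1024/655 H=1024/423] → run C
t=5: vr[C=512/205 E=256/205 F=1024/655 H=1024/423] → run E
t=6: vr[C=512/205 E=512/205 F=1024/655 H=1024/423] → run F
t=7: vr[C=512/205 E=512/205 F=2048/655 H=1024/423] → run H
t=8: vr[C=512/205 E=512/205 F=2048/655] → run C
t=9: vr[C=768/205 E=512/205 F=2048/655] → run E
t=10: vr[C=768/205 E=768/205 F=2048/655] → run F
t=11: vr[C=768/205 E=768/205 F=3072/655] → run C
t=12: vr[C=1024/205 E=768/205 F=3072/655] → run E
t=13: vr[C=1024/205 E=1024/205 F=3072/655] → run F
t=14: vr[C=1024/205 E=1024/205 F=4096/655] → run C
t=15: vr[E=1024/205 F=4096/655] → run E
t=16: vr[E=256/41 F=4096/655] → run E
t=17: vr[E=1536/205 F=4096/655] → run F
t=18: vr[E=1536/205 F=1024/131] → run E
t=19: vr[E=1792/205 F=1024/131] → run F
t=20: vr[E=1792/205 F=6144/655] → run E
t=21: vr[F=6144/655] → run F
t=22: vr[F=7168/655] → run F
t=23: (idle)
t=24: (idle)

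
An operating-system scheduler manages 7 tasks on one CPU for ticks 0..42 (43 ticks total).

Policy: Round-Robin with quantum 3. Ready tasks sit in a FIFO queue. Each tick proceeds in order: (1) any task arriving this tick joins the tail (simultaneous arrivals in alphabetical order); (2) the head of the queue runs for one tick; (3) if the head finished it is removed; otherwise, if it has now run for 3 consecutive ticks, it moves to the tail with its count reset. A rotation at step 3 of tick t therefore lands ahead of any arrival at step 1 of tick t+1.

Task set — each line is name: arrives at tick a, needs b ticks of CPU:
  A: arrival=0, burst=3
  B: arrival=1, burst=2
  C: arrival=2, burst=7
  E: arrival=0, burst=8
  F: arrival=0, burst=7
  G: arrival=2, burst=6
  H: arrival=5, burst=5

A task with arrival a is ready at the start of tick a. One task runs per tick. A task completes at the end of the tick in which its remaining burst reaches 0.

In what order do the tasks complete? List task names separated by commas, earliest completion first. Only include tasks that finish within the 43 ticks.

completion order = A, B, G, H, E, F, C

t=0: queue=[A,E,F] q_used=0 → run A
t=1: queue=[A,E,F,B] q_used=1 → run A
t=2: queue=[A,E,F,B,C,G] q_used=2 → run A
t=3: queue=[E,F,B,C,G] q_used=0 → run E
t=4: queue=[E,F,B,C,G] q_used=1 → run E
t=5: queue=[E,F,B,C,G,H] q_used=2 → run E
t=6: queue=[F,B,C,G,H,E] q_used=0 → run F
t=7: queue=[F,B,C,G,H,E] q_used=1 → run F
t=8: queue=[F,B,C,G,H,E] q_used=2 → run F
t=9: queue=[B,C,G,H,E,F] q_used=0 → run B
t=10: queue=[B,C,G,H,E,F] q_used=1 → run B
t=11: queue=[C,G,H,E,F] q_used=0 → run C
t=12: queue=[C,G,H,E,F] q_used=1 → run C
t=13: queue=[C,G,H,E,F] q_used=2 → run C
t=14: queue=[G,H,E,F,C] q_used=0 → run G
t=15: queue=[G,H,E,F,C] q_used=1 → run G
t=16: queue=[G,H,E,F,C] q_used=2 → run G
t=17: queue=[H,E,F,C,G] q_used=0 → run H
t=18: queue=[H,E,F,C,G] q_used=1 → run H
t=19: queue=[H,E,F,C,G] q_used=2 → run H
t=20: queue=[E,F,C,G,H] q_used=0 → run E
t=21: queue=[E,F,C,G,H] q_used=1 → run E
t=22: queue=[E,F,C,G,H] q_used=2 → run E
t=23: queue=[F,C,G,H,E] q_used=0 → run F
t=24: queue=[F,C,G,H,E] q_used=1 → run F
t=25: queue=[F,C,G,H,E] q_used=2 → run F
t=26: queue=[C,G,H,E,F] q_used=0 → run C
t=27: queue=[C,G,H,E,F] q_used=1 → run C
t=28: queue=[C,G,H,E,F] q_used=2 → run C
t=29: queue=[G,H,E,F,C] q_used=0 → run G
t=30: queue=[G,H,E,F,C] q_used=1 → run G
t=31: queue=[G,H,E,F,C] q_used=2 → run G
t=32: queue=[H,E,F,C] q_used=0 → run H
t=33: queue=[H,E,F,C] q_used=1 → run H
t=34: queue=[E,F,C] q_used=0 → run E
t=35: queue=[E,F,C] q_used=1 → run E
t=36: queue=[F,C] q_used=0 → run F
t=37: queue=[C] q_used=0 → run C
t=38: (idle)
t=39: (idle)
t=40: (idle)
t=41: (idle)
t=42: (idle)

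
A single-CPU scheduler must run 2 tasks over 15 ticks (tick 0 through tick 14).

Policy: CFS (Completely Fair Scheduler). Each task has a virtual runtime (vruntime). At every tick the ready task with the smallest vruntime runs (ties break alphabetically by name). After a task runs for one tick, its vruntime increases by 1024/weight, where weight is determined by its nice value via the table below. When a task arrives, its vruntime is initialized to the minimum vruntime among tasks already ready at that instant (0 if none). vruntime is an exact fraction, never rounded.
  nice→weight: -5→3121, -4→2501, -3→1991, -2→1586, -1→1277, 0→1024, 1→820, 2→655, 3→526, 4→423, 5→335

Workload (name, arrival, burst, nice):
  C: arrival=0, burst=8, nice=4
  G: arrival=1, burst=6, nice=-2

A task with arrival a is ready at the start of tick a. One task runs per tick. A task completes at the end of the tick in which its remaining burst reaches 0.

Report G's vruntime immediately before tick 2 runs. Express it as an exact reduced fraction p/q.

t=0: vr[C=0] → run C
t=1: vr[C=1024/423 G=1024/423] → run C
t=2: vr[C=2048/423 G=1024/423] → run G
t=3: vr[C=2048/423 G=1028608/335439] → run G
t=4: vr[C=2048/423 G=1245184/335439] → run G
t=5: vr[C=2048/423 G=1461760/335439] → run G
t=6: vr[C=2048/423 G=1678336/335439] → run C
t=7: vr[C=1024/141 G=1678336/335439] → run G
t=8: vr[C=1024/141 G=1894912/335439] → run G
t=9: vr[C=1024/141] → run C
t=10: vr[C=4096/423] → run C
t=11: vr[C=5120/423] → run C
t=12: vr[C=2048/141] → run C
t=13: vr[C=7168/423] → run C
t=14: (idle)

vruntime(G, start of tick 2) = 1024/423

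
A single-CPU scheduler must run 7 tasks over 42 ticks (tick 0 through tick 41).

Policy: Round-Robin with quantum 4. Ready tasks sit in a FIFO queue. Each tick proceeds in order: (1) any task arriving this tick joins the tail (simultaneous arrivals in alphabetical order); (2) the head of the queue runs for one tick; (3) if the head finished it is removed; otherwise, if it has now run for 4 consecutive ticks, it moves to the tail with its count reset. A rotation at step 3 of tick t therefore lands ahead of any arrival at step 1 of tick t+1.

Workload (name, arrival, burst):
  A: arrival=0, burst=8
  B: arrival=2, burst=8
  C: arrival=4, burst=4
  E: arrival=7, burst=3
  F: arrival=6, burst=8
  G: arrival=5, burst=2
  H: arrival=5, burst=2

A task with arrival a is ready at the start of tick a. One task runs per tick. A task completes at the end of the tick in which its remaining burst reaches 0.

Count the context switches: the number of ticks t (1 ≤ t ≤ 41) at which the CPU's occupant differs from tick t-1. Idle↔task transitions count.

t=0: queue=[A] q_used=0 → run A
t=1: queue=[A] q_used=1 → run A
t=2: queue=[A,B] q_used=2 → run A
t=3: queue=[A,B] q_used=3 → run A
t=4: queue=[B,A,C] q_used=0 → run B
t=5: queue=[B,A,C,G,H] q_used=1 → run B
t=6: queue=[B,A,C,G,H,F] q_used=2 → run B
t=7: queue=[B,A,C,G,H,F,E] q_used=3 → run B
t=8: queue=[A,C,G,H,F,E,B] q_used=0 → run A
t=9: queue=[A,C,G,H,F,E,B] q_used=1 → run A
t=10: queue=[A,C,G,H,F,E,B] q_used=2 → run A
t=11: queue=[A,C,G,H,F,E,B] q_used=3 → run A
t=12: queue=[C,G,H,F,E,B] q_used=0 → run C
t=13: queue=[C,G,H,F,E,B] q_used=1 → run C
t=14: queue=[C,G,H,F,E,B] q_used=2 → run C
t=15: queue=[C,G,H,F,E,B] q_used=3 → run C
t=16: queue=[G,H,F,E,B] q_used=0 → run G
t=17: queue=[G,H,F,E,B] q_used=1 → run G
t=18: queue=[H,F,E,B] q_used=0 → run H
t=19: queue=[H,F,E,B] q_used=1 → run H
t=20: queue=[F,E,B] q_used=0 → run F
t=21: queue=[F,E,B] q_used=1 → run F
t=22: queue=[F,E,B] q_used=2 → run F
t=23: queue=[F,E,B] q_used=3 → run F
t=24: queue=[E,B,F] q_used=0 → run E
t=25: queue=[E,B,F] q_used=1 → run E
t=26: queue=[E,B,F] q_used=2 → run E
t=27: queue=[B,F] q_used=0 → run B
t=28: queue=[B,F] q_used=1 → run B
t=29: queue=[B,F] q_used=2 → run B
t=30: queue=[B,F] q_used=3 → run B
t=31: queue=[F] q_used=0 → run F
t=32: queue=[F] q_used=1 → run F
t=33: queue=[F] q_used=2 → run F
t=34: queue=[F] q_used=3 → run F
t=35: (idle)
t=36: (idle)
t=37: (idle)
t=38: (idle)
t=39: (idle)
t=40: (idle)
t=41: (idle)

context switches = 10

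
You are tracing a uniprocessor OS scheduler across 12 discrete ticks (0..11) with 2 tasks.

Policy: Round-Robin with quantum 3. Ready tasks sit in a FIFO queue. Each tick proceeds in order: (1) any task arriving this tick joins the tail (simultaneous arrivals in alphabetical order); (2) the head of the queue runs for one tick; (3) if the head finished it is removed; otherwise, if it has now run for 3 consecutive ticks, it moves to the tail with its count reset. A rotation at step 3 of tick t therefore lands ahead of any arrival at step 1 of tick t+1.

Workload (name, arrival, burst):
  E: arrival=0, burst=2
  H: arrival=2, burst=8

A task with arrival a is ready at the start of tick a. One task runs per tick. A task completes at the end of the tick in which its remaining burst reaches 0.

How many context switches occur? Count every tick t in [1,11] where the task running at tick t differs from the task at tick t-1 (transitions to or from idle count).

t=0: queue=[E] q_used=0 → run E
t=1: queue=[E] q_used=1 → run E
t=2: queue=[H] q_used=0 → run H
t=3: queue=[H] q_used=1 → run H
t=4: queue=[H] q_used=2 → run H
t=5: queue=[H] q_used=0 → run H
t=6: queue=[H] q_used=1 → run H
t=7: queue=[H] q_used=2 → run H
t=8: queue=[H] q_used=0 → run H
t=9: queue=[H] q_used=1 → run H
t=10: (idle)
t=11: (idle)

context switches = 2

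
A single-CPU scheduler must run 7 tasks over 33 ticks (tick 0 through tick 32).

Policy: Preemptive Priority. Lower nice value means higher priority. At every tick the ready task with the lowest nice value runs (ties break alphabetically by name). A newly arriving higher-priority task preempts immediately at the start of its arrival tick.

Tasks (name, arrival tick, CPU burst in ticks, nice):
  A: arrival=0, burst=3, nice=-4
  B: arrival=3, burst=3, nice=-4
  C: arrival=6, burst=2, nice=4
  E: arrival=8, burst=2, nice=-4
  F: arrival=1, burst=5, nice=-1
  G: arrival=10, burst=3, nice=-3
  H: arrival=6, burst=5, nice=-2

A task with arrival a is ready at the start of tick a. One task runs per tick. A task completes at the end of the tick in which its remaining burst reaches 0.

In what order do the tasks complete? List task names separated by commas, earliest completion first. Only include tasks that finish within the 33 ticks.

t=0: ready={A} → run A
t=1: ready={A,F} → run A
t=2: ready={A,F} → run A
t=3: ready={B,F} → run B
t=4: ready={B,F} → run B
t=5: ready={B,F} → run B
t=6: ready={C,F,H} → run H
t=7: ready={C,F,H} → run H
t=8: ready={C,E,F,H} → run E
t=9: ready={C,E,F,H} → run E
t=10: ready={C,F,G,H} → run G
t=11: ready={C,F,G,H} → run G
t=12: ready={C,F,G,H} → run G
t=13: ready={C,F,H} → run H
t=14: ready={C,F,H} → run H
t=15: ready={C,F,H} → run H
t=16: ready={C,F} → run F
t=17: ready={C,F} → run F
t=18: ready={C,F} → run F
t=19: ready={C,F} → run F
t=20: ready={C,F} → run F
t=21: ready={C} → run C
t=22: ready={C} → run C
t=23: (idle)
t=24: (idle)
t=25: (idle)
t=26: (idle)
t=27: (idle)
t=28: (idle)
t=29: (idle)
t=30: (idle)
t=31: (idle)
t=32: (idle)

completion order = A, B, E, G, H, F, C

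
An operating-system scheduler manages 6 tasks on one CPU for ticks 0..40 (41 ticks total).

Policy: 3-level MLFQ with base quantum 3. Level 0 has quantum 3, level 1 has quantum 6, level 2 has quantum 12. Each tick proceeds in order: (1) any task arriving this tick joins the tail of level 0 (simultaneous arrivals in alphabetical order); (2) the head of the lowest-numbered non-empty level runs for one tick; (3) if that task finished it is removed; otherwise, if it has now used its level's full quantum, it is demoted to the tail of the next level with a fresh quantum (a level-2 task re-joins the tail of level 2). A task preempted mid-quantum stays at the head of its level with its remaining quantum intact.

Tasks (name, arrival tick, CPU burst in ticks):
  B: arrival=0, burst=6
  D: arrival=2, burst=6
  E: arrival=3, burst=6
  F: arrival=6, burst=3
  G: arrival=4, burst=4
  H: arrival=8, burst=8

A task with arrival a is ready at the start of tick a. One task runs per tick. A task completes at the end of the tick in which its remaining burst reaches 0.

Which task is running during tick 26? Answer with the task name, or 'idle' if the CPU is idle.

running at tick 26 = E

t=0: L0/L1/L2 = B/-/- → run B
t=1: L0/L1/L2 = B/-/- → run B
t=2: L0/L1/L2 = BD/-/- → run B
t=3: L0/L1/L2 = DE/B/- → run D
t=4: L0/L1/L2 = DEG/B/- → run D
t=5: L0/L1/L2 = DEG/B/- → run D
t=6: L0/L1/L2 = EGF/BD/- → run E
t=7: L0/L1/L2 = EGF/BD/- → run E
t=8: L0/L1/L2 = EGFH/BD/- → run E
t=9: L0/L1/L2 = GFH/BDE/- → run G
t=10: L0/L1/L2 = GFH/BDE/- → run G
t=11: L0/L1/L2 = GFH/BDE/- → run G
t=12: L0/L1/L2 = FH/BDEG/- → run F
t=13: L0/L1/L2 = FH/BDEG/- → run F
t=14: L0/L1/L2 = FH/BDEG/- → run F
t=15: L0/L1/L2 = H/BDEG/- → run H
t=16: L0/L1/L2 = H/BDEG/- → run H
t=17: L0/L1/L2 = H/BDEG/- → run H
t=18: L0/L1/L2 = -/BDEGH/- → run B
t=19: L0/L1/L2 = -/BDEGH/- → run B
t=20: L0/L1/L2 = -/BDEGH/- → run B
t=21: L0/L1/L2 = -/DEGH/- → run D
t=22: L0/L1/L2 = -/DEGH/- → run D
t=23: L0/L1/L2 = -/DEGH/- → run D
t=24: L0/L1/L2 = -/EGH/- → run E
t=25: L0/L1/L2 = -/EGH/- → run E
t=26: L0/L1/L2 = -/EGH/- → run E
t=27: L0/L1/L2 = -/GH/- → run G
t=28: L0/L1/L2 = -/H/- → run H
t=29: L0/L1/L2 = -/H/- → run H
t=30: L0/L1/L2 = -/H/- → run H
t=31: L0/L1/L2 = -/H/- → run H
t=32: L0/L1/L2 = -/H/- → run H
t=33: (idle)
t=34: (idle)
t=35: (idle)
t=36: (idle)
t=37: (idle)
t=38: (idle)
t=39: (idle)
t=40: (idle)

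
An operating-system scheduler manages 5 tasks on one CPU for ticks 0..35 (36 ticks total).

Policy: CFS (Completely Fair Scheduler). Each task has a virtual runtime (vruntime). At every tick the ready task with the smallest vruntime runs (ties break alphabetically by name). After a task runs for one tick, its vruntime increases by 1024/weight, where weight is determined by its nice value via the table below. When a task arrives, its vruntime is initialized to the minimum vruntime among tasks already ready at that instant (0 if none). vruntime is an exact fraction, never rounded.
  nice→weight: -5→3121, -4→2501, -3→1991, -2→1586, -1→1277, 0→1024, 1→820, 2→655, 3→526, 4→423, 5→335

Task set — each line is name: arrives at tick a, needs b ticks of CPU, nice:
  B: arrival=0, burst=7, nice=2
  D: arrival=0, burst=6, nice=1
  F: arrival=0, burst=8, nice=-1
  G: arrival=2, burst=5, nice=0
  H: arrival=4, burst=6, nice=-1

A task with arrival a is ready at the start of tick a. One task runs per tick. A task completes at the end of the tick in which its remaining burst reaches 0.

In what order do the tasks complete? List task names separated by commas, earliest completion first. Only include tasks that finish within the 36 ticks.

completion order = G, H, F, D, B

t=0: vr[B=0 D=0 F=0] → run B
t=1: vr[B=1024/655 D=0 F=0] → run D
t=2: vr[B=1024/655 D=256/205 F=0 G=0] → run F
t=3: vr[B=1024/655 D=256/205 F=1024/1277 G=0] → run G
t=4: vr[B=1024/655 D=256/205 F=1024/1277 G=1 H=1024/1277] → run F
t=5: vr[B=1024/655 D=256/205 F=2048/1277 G=1 H=1024/1277] → run H
t=6: vr[B=1024/655 D=256/205 F=2048/1277 G=1 H=2048/1277] → run G
t=7: vr[B=1024/655 D=256/205 F=2048/1277 G=2 H=2048/1277] → run D
t=8: vr[B=1024/655 D=512/205 F=2048/1277 G=2 H=2048/1277] → run B
t=9: vr[B=2048/655 D=512/205 F=2048/1277 G=2 H=2048/1277] → run F
t=10: vr[B=2048/655 D=512/205 F=3072/1277 G=2 H=2048/1277] → run H
t=11: vr[B=2048/655 D=512/205 F=3072/1277 G=2 H=3072/1277] → run G
t=12: vr[B=2048/655 D=512/205 F=3072/1277 G=3 H=3072/1277] → run F
t=13: vr[B=2048/655 D=512/205 F=4096/1277 G=3 H=3072/1277] → run H
t=14: vr[B=2048/655 D=512/205 F=4096/1277 G=3 H=4096/1277] → run D
t=15: vr[B=2048/655 D=768/205 F=4096/1277 G=3 H=4096/1277] → run G
t=16: vr[B=2048/655 D=768/205 F=4096/1277 G=4 H=4096/1277] → run B
t=17: vr[B=3072/655 D=768/205 F=4096/1277 G=4 H=4096/1277] → run F
t=18: vr[B=3072/655 D=768/205 F=5120/1277 G=4 H=4096/1277] → run H
t=19: vr[B=3072/655 D=768/205 F=5120/1277 G=4 H=5120/1277] → run D
t=20: vr[B=3072/655 D=1024/205 F=5120/1277 G=4 H=5120/1277] → run G
t=21: vr[B=3072/655 D=1024/205 F=5120/1277 H=5120/1277] → run F
t=22: vr[B=3072/655 D=1024/205 F=6144/1277 H=5120/1277] → run H
t=23: vr[B=3072/655 D=1024/205 F=6144/1277 H=6144/1277] → run B
t=24: vr[B=4096/655 D=1024/205 F=6144/1277 H=6144/1277] → run F
t=25: vr[B=4096/655 D=1024/205 F=7168/1277 H=6144/1277] → run H
t=26: vr[B=4096/655 D=1024/205 F=7168/1277] → run D
t=27: vr[B=4096/655 D=256/41 F=7168/1277] → run F
t=28: vr[B=4096/655 D=256/41] → run D
t=29: vr[B=4096/655] → run B
t=30: vr[B=1024/131] → run B
t=31: vr[B=6144/655] → run B
t=32: (idle)
t=33: (idle)
t=34: (idle)
t=35: (idle)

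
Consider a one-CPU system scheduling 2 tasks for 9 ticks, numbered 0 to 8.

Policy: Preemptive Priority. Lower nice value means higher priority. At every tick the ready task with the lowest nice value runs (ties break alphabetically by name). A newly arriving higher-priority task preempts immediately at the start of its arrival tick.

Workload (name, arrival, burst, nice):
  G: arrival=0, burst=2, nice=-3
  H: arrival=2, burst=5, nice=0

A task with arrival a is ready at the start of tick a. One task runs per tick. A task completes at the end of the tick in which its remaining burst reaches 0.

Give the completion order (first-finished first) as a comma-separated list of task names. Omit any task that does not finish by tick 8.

t=0: ready={G} → run G
t=1: ready={G} → run G
t=2: ready={H} → run H
t=3: ready={H} → run H
t=4: ready={H} → run H
t=5: ready={H} → run H
t=6: ready={H} → run H
t=7: (idle)
t=8: (idle)

completion order = G, H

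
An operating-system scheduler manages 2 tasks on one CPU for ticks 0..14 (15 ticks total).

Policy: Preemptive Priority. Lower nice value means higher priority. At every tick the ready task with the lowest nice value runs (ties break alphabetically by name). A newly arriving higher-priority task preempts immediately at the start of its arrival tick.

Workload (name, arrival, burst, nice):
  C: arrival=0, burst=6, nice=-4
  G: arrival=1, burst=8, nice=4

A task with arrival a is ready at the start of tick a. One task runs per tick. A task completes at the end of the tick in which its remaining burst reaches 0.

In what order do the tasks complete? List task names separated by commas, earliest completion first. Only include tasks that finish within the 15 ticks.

t=0: ready={C} → run C
t=1: ready={C,G} → run C
t=2: ready={C,G} → run C
t=3: ready={C,G} → run C
t=4: ready={C,G} → run C
t=5: ready={C,G} → run C
t=6: ready={G} → run G
t=7: ready={G} → run G
t=8: ready={G} → run G
t=9: ready={G} → run G
t=10: ready={G} → run G
t=11: ready={G} → run G
t=12: ready={G} → run G
t=13: ready={G} → run G
t=14: (idle)

completion order = C, G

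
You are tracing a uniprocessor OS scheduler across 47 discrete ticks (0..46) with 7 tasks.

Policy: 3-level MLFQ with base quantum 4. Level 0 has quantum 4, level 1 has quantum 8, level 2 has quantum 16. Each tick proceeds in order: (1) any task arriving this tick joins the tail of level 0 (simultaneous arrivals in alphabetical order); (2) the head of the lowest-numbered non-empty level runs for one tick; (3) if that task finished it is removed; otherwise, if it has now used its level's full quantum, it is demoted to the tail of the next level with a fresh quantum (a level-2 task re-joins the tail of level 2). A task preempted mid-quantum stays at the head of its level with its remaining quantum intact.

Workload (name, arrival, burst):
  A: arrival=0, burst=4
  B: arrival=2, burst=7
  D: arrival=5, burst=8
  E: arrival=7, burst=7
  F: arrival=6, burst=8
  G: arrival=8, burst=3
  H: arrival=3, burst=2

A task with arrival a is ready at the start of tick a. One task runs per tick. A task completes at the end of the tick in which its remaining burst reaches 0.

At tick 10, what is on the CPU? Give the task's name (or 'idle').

running at tick 10 = D

t=0: L0/L1/L2 = A/-/- → run A
t=1: L0/L1/L2 = A/-/- → run A
t=2: L0/L1/L2 = AB/-/- → run A
t=3: L0/L1/L2 = ABH/-/- → run A
t=4: L0/L1/L2 = BH/-/- → run B
t=5: L0/L1/L2 = BHD/-/- → run B
t=6: L0/L1/L2 = BHDF/-/- → run B
t=7: L0/L1/L2 = BHDFE/-/- → run B
t=8: L0/L1/L2 = HDFEG/B/- → run H
t=9: L0/L1/L2 = HDFEG/B/- → run H
t=10: L0/L1/L2 = DFEG/B/- → run D
t=11: L0/L1/L2 = DFEG/B/- → run D
t=12: L0/L1/L2 = DFEG/B/- → run D
t=13: L0/L1/L2 = DFEG/B/- → run D
t=14: L0/L1/L2 = FEG/BD/- → run F
t=15: L0/L1/L2 = FEG/BD/- → run F
t=16: L0/L1/L2 = FEG/BD/- → run F
t=17: L0/L1/L2 = FEG/BD/- → run F
t=18: L0/L1/L2 = EG/BDF/- → run E
t=19: L0/L1/L2 = EG/BDF/- → run E
t=20: L0/L1/L2 = EG/BDF/- → run E
t=21: L0/L1/L2 = EG/BDF/- → run E
t=22: L0/L1/L2 = G/BDFE/- → run G
t=23: L0/L1/L2 = G/BDFE/- → run G
t=24: L0/L1/L2 = G/BDFE/- → run G
t=25: L0/L1/L2 = -/BDFE/- → run B
t=26: L0/L1/L2 = -/BDFE/- → run B
t=27: L0/L1/L2 = -/BDFE/- → run B
t=28: L0/L1/L2 = -/DFE/- → run D
t=29: L0/L1/L2 = -/DFE/- → run D
t=30: L0/L1/L2 = -/DFE/- → run D
t=31: L0/L1/L2 = -/DFE/- → run D
t=32: L0/L1/L2 = -/FE/- → run F
t=33: L0/L1/L2 = -/FE/- → run F
t=34: L0/L1/L2 = -/FE/- → run F
t=35: L0/L1/L2 = -/FE/- → run F
t=36: L0/L1/L2 = -/E/- → run E
t=37: L0/L1/L2 = -/E/- → run E
t=38: L0/L1/L2 = -/E/- → run E
t=39: (idle)
t=40: (idle)
t=41: (idle)
t=42: (idle)
t=43: (idle)
t=44: (idle)
t=45: (idle)
t=46: (idle)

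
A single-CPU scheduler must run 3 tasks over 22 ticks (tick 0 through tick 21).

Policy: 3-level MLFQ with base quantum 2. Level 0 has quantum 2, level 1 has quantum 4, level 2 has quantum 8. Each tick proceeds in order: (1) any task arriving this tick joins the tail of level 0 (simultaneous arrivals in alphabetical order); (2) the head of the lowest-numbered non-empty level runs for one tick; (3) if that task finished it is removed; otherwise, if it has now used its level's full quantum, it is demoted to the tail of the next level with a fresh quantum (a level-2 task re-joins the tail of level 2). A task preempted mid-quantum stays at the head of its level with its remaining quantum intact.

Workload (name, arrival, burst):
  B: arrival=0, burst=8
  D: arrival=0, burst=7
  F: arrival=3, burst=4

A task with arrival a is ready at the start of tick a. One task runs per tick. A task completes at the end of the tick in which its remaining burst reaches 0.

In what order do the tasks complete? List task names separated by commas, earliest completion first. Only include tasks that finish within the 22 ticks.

completion order = F, B, D

t=0: L0/L1/L2 = BD/-/- → run B
t=1: L0/L1/L2 = BD/-/- → run B
t=2: L0/L1/L2 = D/B/- → run D
t=3: L0/L1/L2 = DF/B/- → run D
t=4: L0/L1/L2 = F/BD/- → run F
t=5: L0/L1/L2 = F/BD/- → run F
t=6: L0/L1/L2 = -/BDF/- → run B
t=7: L0/L1/L2 = -/BDF/- → run B
t=8: L0/L1/L2 = -/BDF/- → run B
t=9: L0/L1/L2 = -/BDF/- → run B
t=10: L0/L1/L2 = -/DF/B → run D
t=11: L0/L1/L2 = -/DF/B → run D
t=12: L0/L1/L2 = -/DF/B → run D
t=13: L0/L1/L2 = -/DF/B → run D
t=14: L0/L1/L2 = -/F/BD → run F
t=15: L0/L1/L2 = -/F/BD → run F
t=16: L0/L1/L2 = -/-/BD → run B
t=17: L0/L1/L2 = -/-/BD → run B
t=18: L0/L1/L2 = -/-/D → run D
t=19: (idle)
t=20: (idle)
t=21: (idle)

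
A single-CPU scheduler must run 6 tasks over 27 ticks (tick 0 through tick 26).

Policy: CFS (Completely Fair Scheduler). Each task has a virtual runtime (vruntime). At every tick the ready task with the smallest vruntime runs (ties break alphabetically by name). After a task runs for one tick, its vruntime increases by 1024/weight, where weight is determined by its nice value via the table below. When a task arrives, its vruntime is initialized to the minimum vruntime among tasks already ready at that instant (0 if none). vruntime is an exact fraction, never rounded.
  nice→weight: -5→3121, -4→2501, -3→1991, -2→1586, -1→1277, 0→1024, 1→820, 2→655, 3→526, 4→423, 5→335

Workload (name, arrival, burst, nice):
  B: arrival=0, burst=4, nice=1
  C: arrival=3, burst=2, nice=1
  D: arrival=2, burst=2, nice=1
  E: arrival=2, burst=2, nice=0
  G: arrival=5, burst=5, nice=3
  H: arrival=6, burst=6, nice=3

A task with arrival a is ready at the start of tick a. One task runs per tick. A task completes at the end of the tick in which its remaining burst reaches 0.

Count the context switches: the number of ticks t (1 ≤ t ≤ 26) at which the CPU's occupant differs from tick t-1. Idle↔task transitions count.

context switches = 18

t=0: vr[B=0] → run B
t=1: vr[B=256/205] → run B
t=2: vr[B=512/205 D=512/205 E=512/205] → run B
t=3: vr[B=768/205 C=512/205 D=512/205 E=512/205] → run C
t=4: vr[B=768/205 C=768/205 D=512/205 E=512/205] → run D
t=5: vr[B=768/205 C=768/205 D=768/205 E=512/205 G=512/205] → run E
t=6: vr[B=768/205 C=768/205 D=768/205 E=717/205 G=512/205 H=512/205] → run G
t=7: vr[B=768/205 C=768/205 D=768/205 E=717/205 G=239616/53915 H=512/205] → run H
t=8: vr[B=768/205 C=768/205 D=768/205 E=717/205 G=239616/53915 H=239616/53915] → run E
t=9: vr[B=768/205 C=768/205 D=768/205 G=239616/53915 H=239616/53915] → run B
t=10: vr[C=768/205 D=768/205 G=239616/53915 H=239616/53915] → run C
t=11: vr[D=768/205 G=239616/53915 H=239616/53915] → run D
t=12: vr[G=239616/53915 H=239616/53915] → run G
t=13: vr[G=344576/53915 H=239616/53915] → run H
t=14: vr[G=344576/53915 H=344576/53915] → run G
t=15: vr[G=449536/53915 H=344576/53915] → run H
t=16: vr[G=449536/53915 H=449536/53915] → run G
t=17: vr[G=554496/53915 H=449536/53915] → run H
t=18: vr[G=554496/53915 H=554496/53915] → run G
t=19: vr[H=554496/53915] → run H
t=20: vr[H=659456/53915] → run H
t=21: (idle)
t=22: (idle)
t=23: (idle)
t=24: (idle)
t=25: (idle)
t=26: (idle)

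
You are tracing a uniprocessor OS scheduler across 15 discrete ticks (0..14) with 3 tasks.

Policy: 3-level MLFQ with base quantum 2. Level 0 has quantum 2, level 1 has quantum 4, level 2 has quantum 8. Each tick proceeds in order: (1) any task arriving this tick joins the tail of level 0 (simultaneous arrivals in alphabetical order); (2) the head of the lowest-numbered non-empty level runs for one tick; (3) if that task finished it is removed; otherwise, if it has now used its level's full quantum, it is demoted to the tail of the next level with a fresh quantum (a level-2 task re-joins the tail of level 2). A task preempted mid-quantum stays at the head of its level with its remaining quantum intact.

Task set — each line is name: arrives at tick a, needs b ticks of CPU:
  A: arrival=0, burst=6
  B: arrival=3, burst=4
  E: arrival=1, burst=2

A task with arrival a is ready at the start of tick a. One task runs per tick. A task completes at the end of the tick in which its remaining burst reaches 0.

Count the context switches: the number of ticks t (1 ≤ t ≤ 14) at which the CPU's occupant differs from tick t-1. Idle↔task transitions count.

context switches = 5

t=0: L0/L1/L2 = A/-/- → run A
t=1: L0/L1/L2 = AE/-/- → run A
t=2: L0/L1/L2 = E/A/- → run E
t=3: L0/L1/L2 = EB/A/- → run E
t=4: L0/L1/L2 = B/A/- → run B
t=5: L0/L1/L2 = B/A/- → run B
t=6: L0/L1/L2 = -/AB/- → run A
t=7: L0/L1/L2 = -/AB/- → run A
t=8: L0/L1/L2 = -/AB/- → run A
t=9: L0/L1/L2 = -/AB/- → run A
t=10: L0/L1/L2 = -/B/- → run B
t=11: L0/L1/L2 = -/B/- → run B
t=12: (idle)
t=13: (idle)
t=14: (idle)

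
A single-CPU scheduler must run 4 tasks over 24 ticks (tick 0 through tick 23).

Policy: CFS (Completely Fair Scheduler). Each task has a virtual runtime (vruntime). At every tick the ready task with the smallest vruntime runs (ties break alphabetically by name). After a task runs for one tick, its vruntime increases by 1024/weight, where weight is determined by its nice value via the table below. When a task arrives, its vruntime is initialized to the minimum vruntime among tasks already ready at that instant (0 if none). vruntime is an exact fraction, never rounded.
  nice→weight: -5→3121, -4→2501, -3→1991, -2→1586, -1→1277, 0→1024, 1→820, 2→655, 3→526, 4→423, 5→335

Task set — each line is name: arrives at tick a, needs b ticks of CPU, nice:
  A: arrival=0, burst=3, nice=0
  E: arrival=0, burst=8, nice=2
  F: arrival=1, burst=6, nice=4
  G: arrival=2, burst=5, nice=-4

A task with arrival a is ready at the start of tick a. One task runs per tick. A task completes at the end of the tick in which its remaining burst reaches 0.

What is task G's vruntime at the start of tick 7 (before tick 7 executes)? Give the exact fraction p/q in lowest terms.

vruntime(G, start of tick 7) = 3072/2501

t=0: vr[A=0 E=0] → run A
t=1: vr[A=1 E=0 F=0] → run E
t=2: vr[A=1 E=1024/655 F=0 G=0] → run F
t=3: vr[A=1 E=1024/655 F=1024/423 G=0] → run G
t=4: vr[A=1 E=1024/655 F=1024/423 G=1024/2501] → run G
t=5: vr[A=1 E=1024/655 F=1024/423 G=2048/2501] → run G
t=6: vr[A=1 E=1024/655 F=1024/423 G=3072/2501] → run A
t=7: vr[A=2 E=1024/655 F=1024/423 G=3072/2501] → run G
t=8: vr[A=2 E=1024/655 F=1024/423 G=4096/2501] → run E
t=9: vr[A=2 E=2048/655 F=1024/423 G=4096/2501] → run G
t=10: vr[A=2 E=2048/655 F=1024/423] → run A
t=11: vr[E=2048/655 F=1024/423] → run F
t=12: vr[E=2048/655 F=2048/423] → run E
t=13: vr[E=3072/655 F=2048/423] → run E
t=14: vr[E=4096/655 F=2048/423] → run F
t=15: vr[E=4096/655 F=1024/141] → run E
t=16: vr[E=1024/131 F=1024/141] → run F
t=17: vr[E=1024/131 F=4096/423] → run E
t=18: vr[E=6144/655 F=4096/423] → run E
t=19: vr[E=7168/655 F=4096/423] → run F
t=20: vr[E=7168/655 F=5120/423] → run E
t=21: vr[F=5120/423] → run F
t=22: (idle)
t=23: (idle)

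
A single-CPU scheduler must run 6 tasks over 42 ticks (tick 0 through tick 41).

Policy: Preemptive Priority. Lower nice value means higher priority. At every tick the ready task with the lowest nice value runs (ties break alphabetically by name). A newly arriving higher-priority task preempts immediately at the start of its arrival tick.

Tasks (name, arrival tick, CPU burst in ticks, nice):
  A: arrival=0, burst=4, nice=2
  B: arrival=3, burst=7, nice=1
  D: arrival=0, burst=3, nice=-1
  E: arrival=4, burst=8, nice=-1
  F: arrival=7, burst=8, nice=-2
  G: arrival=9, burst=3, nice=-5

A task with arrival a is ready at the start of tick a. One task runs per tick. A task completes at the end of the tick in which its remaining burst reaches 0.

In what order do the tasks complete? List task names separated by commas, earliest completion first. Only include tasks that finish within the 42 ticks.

completion order = D, G, F, E, B, A

t=0: ready={A,D} → run D
t=1: ready={A,D} → run D
t=2: ready={A,D} → run D
t=3: ready={A,B} → run B
t=4: ready={A,B,E} → run E
t=5: ready={A,B,E} → run E
t=6: ready={A,B,E} → run E
t=7: ready={A,B,E,F} → run F
t=8: ready={A,B,E,F} → run F
t=9: ready={A,B,E,F,G} → run G
t=10: ready={A,B,E,F,G} → run G
t=11: ready={A,B,E,F,G} → run G
t=12: ready={A,B,E,F} → run F
t=13: ready={A,B,E,F} → run F
t=14: ready={A,B,E,F} → run F
t=15: ready={A,B,E,F} → run F
t=16: ready={A,B,E,F} → run F
t=17: ready={A,B,E,F} → run F
t=18: ready={A,B,E} → run E
t=19: ready={A,B,E} → run E
t=20: ready={A,B,E} → run E
t=21: ready={A,B,E} → run E
t=22: ready={A,B,E} → run E
t=23: ready={A,B} → run B
t=24: ready={A,B} → run B
t=25: ready={A,B} → run B
t=26: ready={A,B} → run B
t=27: ready={A,B} → run B
t=28: ready={A,B} → run B
t=29: ready={A} → run A
t=30: ready={A} → run A
t=31: ready={A} → run A
t=32: ready={A} → run A
t=33: (idle)
t=34: (idle)
t=35: (idle)
t=36: (idle)
t=37: (idle)
t=38: (idle)
t=39: (idle)
t=40: (idle)
t=41: (idle)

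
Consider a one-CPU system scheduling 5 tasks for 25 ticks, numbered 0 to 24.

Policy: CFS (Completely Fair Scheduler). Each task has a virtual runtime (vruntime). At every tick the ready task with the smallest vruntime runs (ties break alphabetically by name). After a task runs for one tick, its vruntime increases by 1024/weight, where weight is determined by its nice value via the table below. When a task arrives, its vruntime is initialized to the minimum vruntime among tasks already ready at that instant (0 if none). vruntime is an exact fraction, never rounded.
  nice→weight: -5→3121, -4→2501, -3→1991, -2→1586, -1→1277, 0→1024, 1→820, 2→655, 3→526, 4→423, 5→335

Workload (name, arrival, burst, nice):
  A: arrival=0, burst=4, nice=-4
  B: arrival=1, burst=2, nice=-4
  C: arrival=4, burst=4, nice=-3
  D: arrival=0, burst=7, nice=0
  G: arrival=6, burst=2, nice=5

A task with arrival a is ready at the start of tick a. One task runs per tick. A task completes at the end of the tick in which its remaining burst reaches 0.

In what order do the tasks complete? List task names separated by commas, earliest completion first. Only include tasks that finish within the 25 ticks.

completion order = B, A, C, G, D

t=0: vr[A=0 D=0] → run A
t=1: vr[A=1024/2501 B=0 D=0] → run B
t=2: vr[A=1024/2501 B=1024/2501 D=0] → run D
t=3: vr[A=1024/2501 B=1024/2501 D=1] → run A
t=4: vr[A=2048/2501 B=1024/2501 C=1024/2501 D=1] → run B
t=5: vr[A=2048/2501 C=1024/2501 D=1] → run C
t=6: vr[A=2048/2501 C=4599808/4979491 D=1 G=2048/2501] → run A
t=7: vr[A=3072/2501 C=4599808/4979491 D=1 G=2048/2501] → run G
t=8: vr[A=3072/2501 C=4599808/4979491 D=1 G=3247104/837835] → run C
t=9: vr[A=3072/2501 C=7160832/4979491 D=1 G=3247104/837835] → run D
t=10: vr[A=3072/2501 C=7160832/4979491 D=2 G=3247104/837835] → run A
t=11: vr[C=7160832/4979491 D=2 G=3247104/837835] → run C
t=12: vr[C=9721856/4979491 D=2 G=3247104/837835] → run C
t=13: vr[D=2 G=3247104/837835] → run D
t=14: vr[D=3 G=3247104/837835] → run D
t=15: vr[D=4 G=3247104/837835] → run G
t=16: vr[D=4] → run D
t=17: vr[D=5] → run D
t=18: vr[D=6] → run D
t=19: (idle)
t=20: (idle)
t=21: (idle)
t=22: (idle)
t=23: (idle)
t=24: (idle)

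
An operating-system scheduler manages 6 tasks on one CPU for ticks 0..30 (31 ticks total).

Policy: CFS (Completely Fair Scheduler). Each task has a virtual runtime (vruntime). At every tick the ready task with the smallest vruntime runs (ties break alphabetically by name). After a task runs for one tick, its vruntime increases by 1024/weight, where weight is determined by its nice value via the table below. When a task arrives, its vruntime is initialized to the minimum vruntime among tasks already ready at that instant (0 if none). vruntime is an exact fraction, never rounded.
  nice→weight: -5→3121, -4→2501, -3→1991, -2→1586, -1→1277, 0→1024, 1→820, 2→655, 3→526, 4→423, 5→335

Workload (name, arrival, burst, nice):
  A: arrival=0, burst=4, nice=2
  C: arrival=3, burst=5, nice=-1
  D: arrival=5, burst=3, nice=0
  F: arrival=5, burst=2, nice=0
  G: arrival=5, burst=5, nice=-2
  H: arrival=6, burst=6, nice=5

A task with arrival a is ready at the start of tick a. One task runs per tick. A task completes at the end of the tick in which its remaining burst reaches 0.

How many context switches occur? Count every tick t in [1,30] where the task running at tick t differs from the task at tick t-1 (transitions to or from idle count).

t=0: vr[A=0] → run A
t=1: vr[A=1024/655] → run A
t=2: vr[A=2048/655] → run A
t=3: vr[A=3072/655 C=3072/655] → run A
t=4: vr[C=3072/655] → run C
t=5: vr[C=4593664/836435 D=4593664/836435 F=4593664/836435 G=4593664/836435] → run C
t=6: vr[C=5264384/836435 D=4593664/836435 F=4593664/836435 G=4593664/836435 H=4593664/836435] → run D
t=7: vr[C=5264384/836435 D=5430099/836435 F=4593664/836435 G=4593664/836435 H=4593664/836435] → run F
t=8: vr[C=5264384/836435 D=5430099/836435 F=5430099/836435 G=4593664/836435 H=4593664/836435] → run G
t=9: vr[C=5264384/836435 D=5430099/836435 F=5430099/836435 G=4071030272/663292955 H=4593664/836435] → run H
t=10: vr[C=5264384/836435 D=5430099/836435 F=5430099/836435 G=4071030272/663292955 H=479077376/56041145] → run G
t=11: vr[C=5264384/836435 D=5430099/836435 F=5430099/836435 G=4499284992/663292955 H=479077376/56041145] → run C
t=12: vr[C=5935104/836435 D=5430099/836435 F=5430099/836435 G=4499284992/663292955 H=479077376/56041145] → run D
t=13: vr[C=5935104/836435 D=6266534/836435 F=5430099/836435 G=4499284992/663292955 H=479077376/56041145] → run F
t=14: vr[C=5935104/836435 D=6266534/836435 G=4499284992/663292955 H=479077376/56041145] → run G
t=15: vr[C=5935104/836435 D=6266534/836435 G=4927539712/663292955 H=479077376/56041145] → run C
t=16: vr[C=6605824/836435 D=6266534/836435 G=4927539712/663292955 H=479077376/56041145] → run G
t=17: vr[C=6605824/836435 D=6266534/836435 G=5355794432/663292955 H=479077376/56041145] → run D
t=18: vr[C=6605824/836435 G=5355794432/663292955 H=479077376/56041145] → run C
t=19: vr[G=5355794432/663292955 H=479077376/56041145] → run G
t=20: vr[H=479077376/56041145] → run H
t=21: vr[H=650379264/56041145] → run H
t=22: vr[H=821681152/56041145] → run H
t=23: vr[H=198596608/11208229] → run H
t=24: vr[H=1164284928/56041145] → run H
t=25: (idle)
t=26: (idle)
t=27: (idle)
t=28: (idle)
t=29: (idle)
t=30: (idle)

context switches = 17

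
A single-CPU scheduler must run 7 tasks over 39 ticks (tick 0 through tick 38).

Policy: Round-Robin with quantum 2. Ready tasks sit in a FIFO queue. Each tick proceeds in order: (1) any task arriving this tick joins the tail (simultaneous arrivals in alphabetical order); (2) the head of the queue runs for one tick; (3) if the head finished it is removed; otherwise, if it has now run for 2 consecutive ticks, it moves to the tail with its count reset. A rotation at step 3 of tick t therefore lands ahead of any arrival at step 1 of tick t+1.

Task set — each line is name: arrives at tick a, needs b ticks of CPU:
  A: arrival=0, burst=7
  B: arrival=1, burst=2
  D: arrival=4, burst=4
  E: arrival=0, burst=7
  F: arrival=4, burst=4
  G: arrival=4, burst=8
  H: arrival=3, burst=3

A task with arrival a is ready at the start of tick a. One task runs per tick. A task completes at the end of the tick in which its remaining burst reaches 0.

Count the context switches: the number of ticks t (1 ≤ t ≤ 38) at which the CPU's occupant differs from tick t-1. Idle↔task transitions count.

context switches = 18

t=0: queue=[A,E] q_used=0 → run A
t=1: queue=[A,E,B] q_used=1 → run A
t=2: queue=[E,B,A] q_used=0 → run E
t=3: queue=[E,B,A,H] q_used=1 → run E
t=4: queue=[B,A,H,E,D,F,G] q_used=0 → run B
t=5: queue=[B,A,H,E,D,F,G] q_used=1 → run B
t=6: queue=[A,H,E,D,F,G] q_used=0 → run A
t=7: queue=[A,H,E,D,F,G] q_used=1 → run A
t=8: queue=[H,E,D,F,G,A] q_used=0 → run H
t=9: queue=[H,E,D,F,G,A] q_used=1 → run H
t=10: queue=[E,D,F,G,A,H] q_used=0 → run E
t=11: queue=[E,D,F,G,A,H] q_used=1 → run E
t=12: queue=[D,F,G,A,H,E] q_used=0 → run D
t=13: queue=[D,F,G,A,H,E] q_used=1 → run D
t=14: queue=[F,G,A,H,E,D] q_used=0 → run F
t=15: queue=[F,G,A,H,E,D] q_used=1 → run F
t=16: queue=[G,A,H,E,D,F] q_used=0 → run G
t=17: queue=[G,A,H,E,D,F] q_used=1 → run G
t=18: queue=[A,H,E,D,F,G] q_used=0 → run A
t=19: queue=[A,H,E,D,F,G] q_used=1 → run A
t=20: queue=[H,E,D,F,G,A] q_used=0 → run H
t=21: queue=[E,D,F,G,A] q_used=0 → run E
t=22: queue=[E,D,F,G,A] q_used=1 → run E
t=23: queue=[D,F,G,A,E] q_used=0 → run D
t=24: queue=[D,F,G,A,E] q_used=1 → run D
t=25: queue=[F,G,A,E] q_used=0 → run F
t=26: queue=[F,G,A,E] q_used=1 → run F
t=27: queue=[G,A,E] q_used=0 → run G
t=28: queue=[G,A,E] q_used=1 → run G
t=29: queue=[A,E,G] q_used=0 → run A
t=30: queue=[E,G] q_used=0 → run E
t=31: queue=[G] q_used=0 → run G
t=32: queue=[G] q_used=1 → run G
t=33: queue=[G] q_used=0 → run G
t=34: queue=[G] q_used=1 → run G
t=35: (idle)
t=36: (idle)
t=37: (idle)
t=38: (idle)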